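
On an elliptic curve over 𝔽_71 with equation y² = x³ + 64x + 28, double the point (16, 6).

tangent at (16, 6): λ = (3·16² + 64)/(2·6) ≡ 51/12. 12⁻¹ ≡ 6 (mod 71), so λ ≡ 51·6 ≡ 22.
  x = λ² - 16 - 16 = 484 - 32 ≡ 26; y = λ·(16 - 26) - 6 ≡ 58. → (26, 58)

(26, 58)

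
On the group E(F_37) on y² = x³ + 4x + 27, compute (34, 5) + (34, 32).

O

The two points share x = 34 and their y-coordinates satisfy 5 + 32 ≡ 0 (mod 37), so they are inverses. Their sum is 𝒪.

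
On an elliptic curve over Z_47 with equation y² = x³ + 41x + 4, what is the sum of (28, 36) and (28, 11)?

The two points share x = 28 and their y-coordinates satisfy 36 + 11 ≡ 0 (mod 47), so they are inverses. Their sum is O.

O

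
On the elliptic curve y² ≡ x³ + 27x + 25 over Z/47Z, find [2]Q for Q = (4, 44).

tangent at (4, 44): λ = (3·4² + 27)/(2·44) ≡ 28/41. 41⁻¹ ≡ 39 (mod 47), so λ ≡ 28·39 ≡ 11.
  x = λ² - 4 - 4 = 121 - 8 ≡ 19; y = λ·(4 - 19) - 44 ≡ 26. → (19, 26)

(19, 26)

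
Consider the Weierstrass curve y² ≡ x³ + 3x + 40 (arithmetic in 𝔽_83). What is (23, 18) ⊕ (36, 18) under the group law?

(24, 65)

(23, 18) + (36, 18). λ = (18 - 18)/(36 - 23) ≡ 0/13 mod 83. 13⁻¹ ≡ 32 (mod 83) since 13·32 = 416 ≡ 1, so λ ≡ 0.
  x = λ² - 23 - 36 = 0 - 59 ≡ 24; y = λ·(23 - 24) - 18 ≡ 65. → (24, 65)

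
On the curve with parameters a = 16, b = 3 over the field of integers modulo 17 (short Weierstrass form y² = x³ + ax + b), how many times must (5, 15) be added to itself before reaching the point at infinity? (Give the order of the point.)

2P: tangent at (5, 15): λ = (3·5² + 16)/(2·15) ≡ 6/13. 13⁻¹ ≡ 4 (mod 17) since 13·4 = 52 ≡ 1, so λ ≡ 6·4 ≡ 7.
  x = λ² - 5 - 5 = 49 - 10 ≡ 5; y = λ·(5 - 5) - 15 ≡ 2. → (5, 2)
3P: (5, 2) + (5, 15): same x and y₁ ≡ -y₂, so the sum is the point at infinity.
3P = the point at infinity, so the order is 3.

3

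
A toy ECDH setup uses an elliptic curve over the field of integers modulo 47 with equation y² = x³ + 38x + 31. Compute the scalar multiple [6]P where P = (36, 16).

(36, 16)

Double-and-add on 6 = (110)₂. Start with P = (36, 16) for the leading 1-bit.
double: tangent at (36, 16): λ = (3·36² + 38)/(2·16) ≡ 25/32. 32⁻¹ ≡ 25 (mod 47), so λ ≡ 25·25 ≡ 14.
  x = λ² - 36 - 36 = 196 - 72 ≡ 30; y = λ·(36 - 30) - 16 ≡ 21. → (30, 21)
add P: (30, 21) + (36, 16). λ = (16 - 21)/(36 - 30) ≡ 42/6 mod 47. 6⁻¹ ≡ 8 (mod 47) since 6·8 = 48 ≡ 1, so λ ≡ 7.
  x = λ² - 30 - 36 = 49 - 66 ≡ 30; y = λ·(30 - 30) - 21 ≡ 26. → (30, 26)
double: tangent at (30, 26): λ = (3·30² + 38)/(2·26) ≡ 12/5. 5⁻¹ ≡ 19 (mod 47), so λ ≡ 12·19 ≡ 40.
  x = λ² - 30 - 30 = 1600 - 60 ≡ 36; y = λ·(30 - 36) - 26 ≡ 16. → (36, 16)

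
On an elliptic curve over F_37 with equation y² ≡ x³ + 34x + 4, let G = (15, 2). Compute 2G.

(0, 2)

tangent at (15, 2): λ = (3·15² + 34)/(2·2) ≡ 6/4. 4⁻¹ ≡ 28 (mod 37) since 4·28 = 112 ≡ 1, so λ ≡ 6·28 ≡ 20.
  x = λ² - 15 - 15 = 400 - 30 ≡ 0; y = λ·(15 - 0) - 2 ≡ 2. → (0, 2)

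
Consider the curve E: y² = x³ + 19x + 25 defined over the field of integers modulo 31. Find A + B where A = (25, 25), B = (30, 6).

(25, 25) + (30, 6). λ = (6 - 25)/(30 - 25) ≡ 12/5 mod 31. 5⁻¹ ≡ 25 (mod 31) since 5·25 = 125 ≡ 1, so λ ≡ 21.
  x = λ² - 25 - 30 = 441 - 55 ≡ 14; y = λ·(25 - 14) - 25 ≡ 20. → (14, 20)

(14, 20)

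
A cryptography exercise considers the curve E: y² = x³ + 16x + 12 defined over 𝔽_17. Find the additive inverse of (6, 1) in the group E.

(6, 16)

-(6, 1) = (6, -1 mod 17) = (6, 16).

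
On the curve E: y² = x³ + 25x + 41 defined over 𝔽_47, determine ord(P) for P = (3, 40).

2P: tangent at (3, 40): λ = (3·3² + 25)/(2·40) ≡ 5/33. 33⁻¹ ≡ 10 (mod 47), so λ ≡ 5·10 ≡ 3.
  x = λ² - 3 - 3 = 9 - 6 ≡ 3; y = λ·(3 - 3) - 40 ≡ 7. → (3, 7)
3P: (3, 7) + (3, 40): same x and y₁ ≡ -y₂, so the sum is ∞.
3P = ∞, so the order is 3.

3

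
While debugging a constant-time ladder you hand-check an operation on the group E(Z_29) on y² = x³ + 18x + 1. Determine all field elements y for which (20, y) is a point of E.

3, 26

x³ + 18x + 1 = 8361 ≡ 9 (mod 29).
Square roots of 9 mod 29: 3 and 26 (since 3² = 9 ≡ 9).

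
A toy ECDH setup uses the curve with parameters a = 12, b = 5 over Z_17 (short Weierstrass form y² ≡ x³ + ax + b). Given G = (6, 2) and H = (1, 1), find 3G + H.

(3, 0)

First 3G:
Repeated addition: build up to 3G.
2G: tangent at (6, 2): λ = (3·6² + 12)/(2·2) ≡ 1/4. 4⁻¹ ≡ 13 (mod 17) since 4·13 = 52 ≡ 1, so λ ≡ 1·13 ≡ 13.
  x = λ² - 6 - 6 = 169 - 12 ≡ 4; y = λ·(6 - 4) - 2 ≡ 7. → (4, 7)
3G: (4, 7) + (6, 2). λ = (2 - 7)/(6 - 4) ≡ 12/2 mod 17. 2⁻¹ ≡ 9 (mod 17) since 2·9 = 18 ≡ 1, so λ ≡ 6.
  x = λ² - 4 - 6 = 36 - 10 ≡ 9; y = λ·(4 - 9) - 7 ≡ 14. → (9, 14)
3G = (9, 14).
Finally 3G + H:
(9, 14) + (1, 1). λ = (1 - 14)/(1 - 9) ≡ 4/9 mod 17. 9⁻¹ ≡ 2 (mod 17) since 9·2 = 18 ≡ 1, so λ ≡ 8.
  x = λ² - 9 - 1 = 64 - 10 ≡ 3; y = λ·(9 - 3) - 14 ≡ 0. → (3, 0)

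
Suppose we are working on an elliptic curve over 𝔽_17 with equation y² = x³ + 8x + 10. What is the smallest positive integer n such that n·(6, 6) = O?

2P: tangent at (6, 6): λ = (3·6² + 8)/(2·6) ≡ 14/12. 12⁻¹ ≡ 10 (mod 17), so λ ≡ 14·10 ≡ 4.
  x = λ² - 6 - 6 = 16 - 12 ≡ 4; y = λ·(6 - 4) - 6 ≡ 2. → (4, 2)
3P: (4, 2) + (6, 6). λ = (6 - 2)/(6 - 4) ≡ 4/2 mod 17. 2⁻¹ ≡ 9 (mod 17), so λ ≡ 2.
  x = λ² - 4 - 6 = 4 - 10 ≡ 11; y = λ·(4 - 11) - 2 ≡ 1. → (11, 1)
4P: (11, 1) + (6, 6). λ = (6 - 1)/(6 - 11) ≡ 5/12 mod 17. 12⁻¹ ≡ 10 (mod 17) since 12·10 = 120 ≡ 1, so λ ≡ 16.
  x = λ² - 11 - 6 = 256 - 17 ≡ 1; y = λ·(11 - 1) - 1 ≡ 6. → (1, 6)
5P: (1, 6) + (6, 6). λ = (6 - 6)/(6 - 1) ≡ 0/5 mod 17. 5⁻¹ ≡ 7 (mod 17), so λ ≡ 0.
  x = λ² - 1 - 6 = 0 - 7 ≡ 10; y = λ·(1 - 10) - 6 ≡ 11. → (10, 11)
6P: (10, 11) + (6, 6). λ = (6 - 11)/(6 - 10) ≡ 12/13 mod 17. 13⁻¹ ≡ 4 (mod 17) since 13·4 = 52 ≡ 1, so λ ≡ 14.
  x = λ² - 10 - 6 = 196 - 16 ≡ 10; y = λ·(10 - 10) - 11 ≡ 6. → (10, 6)
7P: (10, 6) + (6, 6). λ = (6 - 6)/(6 - 10) ≡ 0/13 mod 17. 13⁻¹ ≡ 4 (mod 17) since 13·4 = 52 ≡ 1, so λ ≡ 0.
  x = λ² - 10 - 6 = 0 - 16 ≡ 1; y = λ·(10 - 1) - 6 ≡ 11. → (1, 11)
8P: (1, 11) + (6, 6). λ = (6 - 11)/(6 - 1) ≡ 12/5 mod 17. 5⁻¹ ≡ 7 (mod 17), so λ ≡ 16.
  x = λ² - 1 - 6 = 256 - 7 ≡ 11; y = λ·(1 - 11) - 11 ≡ 16. → (11, 16)
9P: (11, 16) + (6, 6). λ = (6 - 16)/(6 - 11) ≡ 7/12 mod 17. 12⁻¹ ≡ 10 (mod 17), so λ ≡ 2.
  x = λ² - 11 - 6 = 4 - 17 ≡ 4; y = λ·(11 - 4) - 16 ≡ 15. → (4, 15)
10P: (4, 15) + (6, 6). λ = (6 - 15)/(6 - 4) ≡ 8/2 mod 17. 2⁻¹ ≡ 9 (mod 17), so λ ≡ 4.
  x = λ² - 4 - 6 = 16 - 10 ≡ 6; y = λ·(4 - 6) - 15 ≡ 11. → (6, 11)
11P: (6, 11) + (6, 6): same x and y₁ ≡ -y₂, so the sum is O.
11P = O, so the order is 11.

11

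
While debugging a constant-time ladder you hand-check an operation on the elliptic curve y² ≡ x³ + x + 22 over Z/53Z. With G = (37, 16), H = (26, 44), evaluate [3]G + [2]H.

First 3G:
Repeated addition: build up to 3G.
2G: tangent at (37, 16): λ = (3·37² + 1)/(2·16) ≡ 27/32. 32⁻¹ ≡ 5 (mod 53) since 32·5 = 160 ≡ 1, so λ ≡ 27·5 ≡ 29.
  x = λ² - 37 - 37 = 841 - 74 ≡ 25; y = λ·(37 - 25) - 16 ≡ 14. → (25, 14)
3G: (25, 14) + (37, 16). λ = (16 - 14)/(37 - 25) ≡ 2/12 mod 53. 12⁻¹ ≡ 31 (mod 53), so λ ≡ 9.
  x = λ² - 25 - 37 = 81 - 62 ≡ 19; y = λ·(25 - 19) - 14 ≡ 40. → (19, 40)
3G = (19, 40).
Next 2H:
Repeated addition: build up to 2H.
2H: tangent at (26, 44): λ = (3·26² + 1)/(2·44) ≡ 15/35. 35⁻¹ ≡ 50 (mod 53) since 35·50 = 1750 ≡ 1, so λ ≡ 15·50 ≡ 8.
  x = λ² - 26 - 26 = 64 - 52 ≡ 12; y = λ·(26 - 12) - 44 ≡ 15. → (12, 15)
2H = (12, 15).
Finally 3G + 2H:
(19, 40) + (12, 15). λ = (15 - 40)/(12 - 19) ≡ 28/46 mod 53. 46⁻¹ ≡ 15 (mod 53), so λ ≡ 49.
  x = λ² - 19 - 12 = 2401 - 31 ≡ 38; y = λ·(19 - 38) - 40 ≡ 36. → (38, 36)

(38, 36)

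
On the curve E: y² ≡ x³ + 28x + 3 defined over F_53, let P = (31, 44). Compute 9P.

(44, 33)

Double-and-add on 9 = (1001)₂. Start with P = (31, 44) for the leading 1-bit.
double: tangent at (31, 44): λ = (3·31² + 28)/(2·44) ≡ 49/35. 35⁻¹ ≡ 50 (mod 53) since 35·50 = 1750 ≡ 1, so λ ≡ 49·50 ≡ 12.
  x = λ² - 31 - 31 = 144 - 62 ≡ 29; y = λ·(31 - 29) - 44 ≡ 33. → (29, 33)
double: tangent at (29, 33): λ = (3·29² + 28)/(2·33) ≡ 7/13. 13⁻¹ ≡ 49 (mod 53), so λ ≡ 7·49 ≡ 25.
  x = λ² - 29 - 29 = 625 - 58 ≡ 37; y = λ·(29 - 37) - 33 ≡ 32. → (37, 32)
double: tangent at (37, 32): λ = (3·37² + 28)/(2·32) ≡ 1/11. 11⁻¹ ≡ 29 (mod 53), so λ ≡ 1·29 ≡ 29.
  x = λ² - 37 - 37 = 841 - 74 ≡ 25; y = λ·(37 - 25) - 32 ≡ 51. → (25, 51)
add P: (25, 51) + (31, 44). λ = (44 - 51)/(31 - 25) ≡ 46/6 mod 53. 6⁻¹ ≡ 9 (mod 53), so λ ≡ 43.
  x = λ² - 25 - 31 = 1849 - 56 ≡ 44; y = λ·(25 - 44) - 51 ≡ 33. → (44, 33)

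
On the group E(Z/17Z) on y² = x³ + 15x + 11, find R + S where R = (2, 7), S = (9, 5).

(4, 13)

(2, 7) + (9, 5). λ = (5 - 7)/(9 - 2) ≡ 15/7 mod 17. 7⁻¹ ≡ 5 (mod 17), so λ ≡ 7.
  x = λ² - 2 - 9 = 49 - 11 ≡ 4; y = λ·(2 - 4) - 7 ≡ 13. → (4, 13)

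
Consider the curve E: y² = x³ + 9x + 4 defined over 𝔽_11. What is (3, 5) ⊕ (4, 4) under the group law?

(3, 5) + (4, 4). λ = (4 - 5)/(4 - 3) ≡ 10/1 mod 11. 1⁻¹ ≡ 1 (mod 11), so λ ≡ 10.
  x = λ² - 3 - 4 = 100 - 7 ≡ 5; y = λ·(3 - 5) - 5 ≡ 8. → (5, 8)

(5, 8)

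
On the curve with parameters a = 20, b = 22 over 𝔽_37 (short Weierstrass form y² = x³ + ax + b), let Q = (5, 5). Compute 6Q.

Double-and-add on 6 = (110)₂. Start with Q = (5, 5) for the leading 1-bit.
double: tangent at (5, 5): λ = (3·5² + 20)/(2·5) ≡ 21/10. 10⁻¹ ≡ 26 (mod 37), so λ ≡ 21·26 ≡ 28.
  x = λ² - 5 - 5 = 784 - 10 ≡ 34; y = λ·(5 - 34) - 5 ≡ 34. → (34, 34)
add Q: (34, 34) + (5, 5). λ = (5 - 34)/(5 - 34) ≡ 8/8 mod 37. 8⁻¹ ≡ 14 (mod 37), so λ ≡ 1.
  x = λ² - 34 - 5 = 1 - 39 ≡ 36; y = λ·(34 - 36) - 34 ≡ 1. → (36, 1)
double: tangent at (36, 1): λ = (3·36² + 20)/(2·1) ≡ 23/2. 2⁻¹ ≡ 19 (mod 37), so λ ≡ 23·19 ≡ 30.
  x = λ² - 36 - 36 = 900 - 72 ≡ 14; y = λ·(36 - 14) - 1 ≡ 30. → (14, 30)

(14, 30)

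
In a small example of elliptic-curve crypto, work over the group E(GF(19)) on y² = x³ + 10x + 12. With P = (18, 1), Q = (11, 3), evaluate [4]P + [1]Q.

(11, 16)

First 4P:
Repeated addition: build up to 4P.
2P: tangent at (18, 1): λ = (3·18² + 10)/(2·1) ≡ 13/2. 2⁻¹ ≡ 10 (mod 19) since 2·10 = 20 ≡ 1, so λ ≡ 13·10 ≡ 16.
  x = λ² - 18 - 18 = 256 - 36 ≡ 11; y = λ·(18 - 11) - 1 ≡ 16. → (11, 16)
3P: (11, 16) + (18, 1). λ = (1 - 16)/(18 - 11) ≡ 4/7 mod 19. 7⁻¹ ≡ 11 (mod 19) since 7·11 = 77 ≡ 1, so λ ≡ 6.
  x = λ² - 11 - 18 = 36 - 29 ≡ 7; y = λ·(11 - 7) - 16 ≡ 8. → (7, 8)
4P: (7, 8) + (18, 1). λ = (1 - 8)/(18 - 7) ≡ 12/11 mod 19. 11⁻¹ ≡ 7 (mod 19) since 11·7 = 77 ≡ 1, so λ ≡ 8.
  x = λ² - 7 - 18 = 64 - 25 ≡ 1; y = λ·(7 - 1) - 8 ≡ 2. → (1, 2)
4P = (1, 2).
Finally 4P + Q:
(1, 2) + (11, 3). λ = (3 - 2)/(11 - 1) ≡ 1/10 mod 19. 10⁻¹ ≡ 2 (mod 19) since 10·2 = 20 ≡ 1, so λ ≡ 2.
  x = λ² - 1 - 11 = 4 - 12 ≡ 11; y = λ·(1 - 11) - 2 ≡ 16. → (11, 16)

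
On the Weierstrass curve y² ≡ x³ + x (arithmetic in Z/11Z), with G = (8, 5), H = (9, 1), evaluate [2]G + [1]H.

First 2G:
Repeated addition: build up to 2G.
2G: tangent at (8, 5): λ = (3·8² + 1)/(2·5) ≡ 6/10. 10⁻¹ ≡ 10 (mod 11), so λ ≡ 6·10 ≡ 5.
  x = λ² - 8 - 8 = 25 - 16 ≡ 9; y = λ·(8 - 9) - 5 ≡ 1. → (9, 1)
2G = (9, 1).
Finally 2G + H:
tangent at (9, 1): λ = (3·9² + 1)/(2·1) ≡ 2/2. 2⁻¹ ≡ 6 (mod 11), so λ ≡ 2·6 ≡ 1.
  x = λ² - 9 - 9 = 1 - 18 ≡ 5; y = λ·(9 - 5) - 1 ≡ 3. → (5, 3)

(5, 3)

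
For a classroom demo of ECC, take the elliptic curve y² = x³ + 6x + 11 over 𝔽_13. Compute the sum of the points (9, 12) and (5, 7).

(9, 12) + (5, 7). λ = (7 - 12)/(5 - 9) ≡ 8/9 mod 13. 9⁻¹ ≡ 3 (mod 13), so λ ≡ 11.
  x = λ² - 9 - 5 = 121 - 14 ≡ 3; y = λ·(9 - 3) - 12 ≡ 2. → (3, 2)

(3, 2)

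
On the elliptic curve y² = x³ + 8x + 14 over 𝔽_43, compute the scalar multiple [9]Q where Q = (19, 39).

(11, 33)

Double-and-add on 9 = (1001)₂. Start with Q = (19, 39) for the leading 1-bit.
double: tangent at (19, 39): λ = (3·19² + 8)/(2·39) ≡ 16/35. 35⁻¹ ≡ 16 (mod 43) since 35·16 = 560 ≡ 1, so λ ≡ 16·16 ≡ 41.
  x = λ² - 19 - 19 = 1681 - 38 ≡ 9; y = λ·(19 - 9) - 39 ≡ 27. → (9, 27)
double: tangent at (9, 27): λ = (3·9² + 8)/(2·27) ≡ 36/11. 11⁻¹ ≡ 4 (mod 43) since 11·4 = 44 ≡ 1, so λ ≡ 36·4 ≡ 15.
  x = λ² - 9 - 9 = 225 - 18 ≡ 35; y = λ·(9 - 35) - 27 ≡ 13. → (35, 13)
double: tangent at (35, 13): λ = (3·35² + 8)/(2·13) ≡ 28/26. 26⁻¹ ≡ 5 (mod 43) since 26·5 = 130 ≡ 1, so λ ≡ 28·5 ≡ 11.
  x = λ² - 35 - 35 = 121 - 70 ≡ 8; y = λ·(35 - 8) - 13 ≡ 26. → (8, 26)
add Q: (8, 26) + (19, 39). λ = (39 - 26)/(19 - 8) ≡ 13/11 mod 43. 11⁻¹ ≡ 4 (mod 43), so λ ≡ 9.
  x = λ² - 8 - 19 = 81 - 27 ≡ 11; y = λ·(8 - 11) - 26 ≡ 33. → (11, 33)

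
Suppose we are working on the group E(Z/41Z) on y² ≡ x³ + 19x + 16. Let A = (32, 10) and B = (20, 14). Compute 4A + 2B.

(17, 2)

First 4A:
Repeated addition: build up to 4A.
2A: tangent at (32, 10): λ = (3·32² + 19)/(2·10) ≡ 16/20. 20⁻¹ ≡ 39 (mod 41) since 20·39 = 780 ≡ 1, so λ ≡ 16·39 ≡ 9.
  x = λ² - 32 - 32 = 81 - 64 ≡ 17; y = λ·(32 - 17) - 10 ≡ 2. → (17, 2)
3A: (17, 2) + (32, 10). λ = (10 - 2)/(32 - 17) ≡ 8/15 mod 41. 15⁻¹ ≡ 11 (mod 41) since 15·11 = 165 ≡ 1, so λ ≡ 6.
  x = λ² - 17 - 32 = 36 - 49 ≡ 28; y = λ·(17 - 28) - 2 ≡ 14. → (28, 14)
4A: (28, 14) + (32, 10). λ = (10 - 14)/(32 - 28) ≡ 37/4 mod 41. 4⁻¹ ≡ 31 (mod 41), so λ ≡ 40.
  x = λ² - 28 - 32 = 1600 - 60 ≡ 23; y = λ·(28 - 23) - 14 ≡ 22. → (23, 22)
4A = (23, 22).
Next 2B:
Repeated addition: build up to 2B.
2B: tangent at (20, 14): λ = (3·20² + 19)/(2·14) ≡ 30/28. 28⁻¹ ≡ 22 (mod 41), so λ ≡ 30·22 ≡ 4.
  x = λ² - 20 - 20 = 16 - 40 ≡ 17; y = λ·(20 - 17) - 14 ≡ 39. → (17, 39)
2B = (17, 39).
Finally 4A + 2B:
(23, 22) + (17, 39). λ = (39 - 22)/(17 - 23) ≡ 17/35 mod 41. 35⁻¹ ≡ 34 (mod 41), so λ ≡ 4.
  x = λ² - 23 - 17 = 16 - 40 ≡ 17; y = λ·(23 - 17) - 22 ≡ 2. → (17, 2)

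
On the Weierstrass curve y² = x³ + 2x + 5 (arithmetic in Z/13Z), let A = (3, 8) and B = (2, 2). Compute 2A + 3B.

(3, 8)

First 2A:
Repeated addition: build up to 2A.
2A: tangent at (3, 8): λ = (3·3² + 2)/(2·8) ≡ 3/3. 3⁻¹ ≡ 9 (mod 13), so λ ≡ 3·9 ≡ 1.
  x = λ² - 3 - 3 = 1 - 6 ≡ 8; y = λ·(3 - 8) - 8 ≡ 0. → (8, 0)
2A = (8, 0).
Next 3B:
Repeated addition: build up to 3B.
2B: tangent at (2, 2): λ = (3·2² + 2)/(2·2) ≡ 1/4. 4⁻¹ ≡ 10 (mod 13) since 4·10 = 40 ≡ 1, so λ ≡ 1·10 ≡ 10.
  x = λ² - 2 - 2 = 100 - 4 ≡ 5; y = λ·(2 - 5) - 2 ≡ 7. → (5, 7)
3B: (5, 7) + (2, 2). λ = (2 - 7)/(2 - 5) ≡ 8/10 mod 13. 10⁻¹ ≡ 4 (mod 13) since 10·4 = 40 ≡ 1, so λ ≡ 6.
  x = λ² - 5 - 2 = 36 - 7 ≡ 3; y = λ·(5 - 3) - 7 ≡ 5. → (3, 5)
3B = (3, 5).
Finally 2A + 3B:
(8, 0) + (3, 5). λ = (5 - 0)/(3 - 8) ≡ 5/8 mod 13. 8⁻¹ ≡ 5 (mod 13), so λ ≡ 12.
  x = λ² - 8 - 3 = 144 - 11 ≡ 3; y = λ·(8 - 3) - 0 ≡ 8. → (3, 8)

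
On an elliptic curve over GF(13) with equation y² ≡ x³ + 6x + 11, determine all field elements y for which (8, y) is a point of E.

5, 8

x³ + 6x + 11 = 571 ≡ 12 (mod 13).
Square roots of 12 mod 13: 5 and 8 (since 5² = 25 ≡ 12).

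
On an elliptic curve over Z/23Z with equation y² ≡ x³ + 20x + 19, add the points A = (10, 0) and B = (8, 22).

(11, 11)

(10, 0) + (8, 22). λ = (22 - 0)/(8 - 10) ≡ 22/21 mod 23. 21⁻¹ ≡ 11 (mod 23), so λ ≡ 12.
  x = λ² - 10 - 8 = 144 - 18 ≡ 11; y = λ·(10 - 11) - 0 ≡ 11. → (11, 11)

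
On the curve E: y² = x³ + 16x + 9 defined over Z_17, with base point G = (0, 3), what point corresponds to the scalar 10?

(9, 10)

Repeated addition: build up to 10G.
2G: tangent at (0, 3): λ = (3·0² + 16)/(2·3) ≡ 16/6. 6⁻¹ ≡ 3 (mod 17), so λ ≡ 16·3 ≡ 14.
  x = λ² - 0 - 0 = 196 - 0 ≡ 9; y = λ·(0 - 9) - 3 ≡ 7. → (9, 7)
3G: (9, 7) + (0, 3). λ = (3 - 7)/(0 - 9) ≡ 13/8 mod 17. 8⁻¹ ≡ 15 (mod 17) since 8·15 = 120 ≡ 1, so λ ≡ 8.
  x = λ² - 9 - 0 = 64 - 9 ≡ 4; y = λ·(9 - 4) - 7 ≡ 16. → (4, 16)
4G: (4, 16) + (0, 3). λ = (3 - 16)/(0 - 4) ≡ 4/13 mod 17. 13⁻¹ ≡ 4 (mod 17), so λ ≡ 16.
  x = λ² - 4 - 0 = 256 - 4 ≡ 14; y = λ·(4 - 14) - 16 ≡ 11. → (14, 11)
5G: (14, 11) + (0, 3). λ = (3 - 11)/(0 - 14) ≡ 9/3 mod 17. 3⁻¹ ≡ 6 (mod 17), so λ ≡ 3.
  x = λ² - 14 - 0 = 9 - 14 ≡ 12; y = λ·(14 - 12) - 11 ≡ 12. → (12, 12)
6G: (12, 12) + (0, 3). λ = (3 - 12)/(0 - 12) ≡ 8/5 mod 17. 5⁻¹ ≡ 7 (mod 17), so λ ≡ 5.
  x = λ² - 12 - 0 = 25 - 12 ≡ 13; y = λ·(12 - 13) - 12 ≡ 0. → (13, 0)
7G: (13, 0) + (0, 3). λ = (3 - 0)/(0 - 13) ≡ 3/4 mod 17. 4⁻¹ ≡ 13 (mod 17), so λ ≡ 5.
  x = λ² - 13 - 0 = 25 - 13 ≡ 12; y = λ·(13 - 12) - 0 ≡ 5. → (12, 5)
8G: (12, 5) + (0, 3). λ = (3 - 5)/(0 - 12) ≡ 15/5 mod 17. 5⁻¹ ≡ 7 (mod 17), so λ ≡ 3.
  x = λ² - 12 - 0 = 9 - 12 ≡ 14; y = λ·(12 - 14) - 5 ≡ 6. → (14, 6)
9G: (14, 6) + (0, 3). λ = (3 - 6)/(0 - 14) ≡ 14/3 mod 17. 3⁻¹ ≡ 6 (mod 17) since 3·6 = 18 ≡ 1, so λ ≡ 16.
  x = λ² - 14 - 0 = 256 - 14 ≡ 4; y = λ·(14 - 4) - 6 ≡ 1. → (4, 1)
10G: (4, 1) + (0, 3). λ = (3 - 1)/(0 - 4) ≡ 2/13 mod 17. 13⁻¹ ≡ 4 (mod 17), so λ ≡ 8.
  x = λ² - 4 - 0 = 64 - 4 ≡ 9; y = λ·(4 - 9) - 1 ≡ 10. → (9, 10)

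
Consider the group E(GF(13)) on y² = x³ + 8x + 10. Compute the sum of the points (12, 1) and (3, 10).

(12, 1) + (3, 10). λ = (10 - 1)/(3 - 12) ≡ 9/4 mod 13. 4⁻¹ ≡ 10 (mod 13), so λ ≡ 12.
  x = λ² - 12 - 3 = 144 - 15 ≡ 12; y = λ·(12 - 12) - 1 ≡ 12. → (12, 12)

(12, 12)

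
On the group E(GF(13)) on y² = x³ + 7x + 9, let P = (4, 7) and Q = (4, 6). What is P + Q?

The two points share x = 4 and their y-coordinates satisfy 7 + 6 ≡ 0 (mod 13), so they are inverses. Their sum is O.

O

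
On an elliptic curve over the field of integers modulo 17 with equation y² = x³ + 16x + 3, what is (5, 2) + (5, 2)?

tangent at (5, 2): λ = (3·5² + 16)/(2·2) ≡ 6/4. 4⁻¹ ≡ 13 (mod 17), so λ ≡ 6·13 ≡ 10.
  x = λ² - 5 - 5 = 100 - 10 ≡ 5; y = λ·(5 - 5) - 2 ≡ 15. → (5, 15)

(5, 15)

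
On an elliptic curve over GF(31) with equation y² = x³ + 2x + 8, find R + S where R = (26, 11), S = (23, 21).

(26, 11) + (23, 21). λ = (21 - 11)/(23 - 26) ≡ 10/28 mod 31. 28⁻¹ ≡ 10 (mod 31), so λ ≡ 7.
  x = λ² - 26 - 23 = 49 - 49 ≡ 0; y = λ·(26 - 0) - 11 ≡ 16. → (0, 16)

(0, 16)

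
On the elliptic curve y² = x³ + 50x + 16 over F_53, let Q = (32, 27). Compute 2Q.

tangent at (32, 27): λ = (3·32² + 50)/(2·27) ≡ 48/1. 1⁻¹ ≡ 1 (mod 53) since 1·1 = 1 ≡ 1, so λ ≡ 48·1 ≡ 48.
  x = λ² - 32 - 32 = 2304 - 64 ≡ 14; y = λ·(32 - 14) - 27 ≡ 42. → (14, 42)

(14, 42)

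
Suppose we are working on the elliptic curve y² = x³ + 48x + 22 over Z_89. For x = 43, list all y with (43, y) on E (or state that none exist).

43, 46

x³ + 48x + 22 = 81593 ≡ 69 (mod 89).
Square roots of 69 mod 89: 43 and 46 (since 43² = 1849 ≡ 69).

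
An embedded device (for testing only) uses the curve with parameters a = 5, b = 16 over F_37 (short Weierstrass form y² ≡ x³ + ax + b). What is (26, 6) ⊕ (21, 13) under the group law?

(26, 6) + (21, 13). λ = (13 - 6)/(21 - 26) ≡ 7/32 mod 37. 32⁻¹ ≡ 22 (mod 37), so λ ≡ 6.
  x = λ² - 26 - 21 = 36 - 47 ≡ 26; y = λ·(26 - 26) - 6 ≡ 31. → (26, 31)

(26, 31)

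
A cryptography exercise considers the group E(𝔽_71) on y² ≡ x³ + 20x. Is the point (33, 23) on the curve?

y² = 23² ≡ 32; x³ + 20x + 0 = 36597 ≡ 32 (mod 71). 32 = 32.

yes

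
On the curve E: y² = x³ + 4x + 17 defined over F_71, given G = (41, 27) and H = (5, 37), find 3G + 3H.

(9, 70)

First 3G:
Repeated addition: build up to 3G.
2G: tangent at (41, 27): λ = (3·41² + 4)/(2·27) ≡ 6/54. 54⁻¹ ≡ 25 (mod 71) since 54·25 = 1350 ≡ 1, so λ ≡ 6·25 ≡ 8.
  x = λ² - 41 - 41 = 64 - 82 ≡ 53; y = λ·(41 - 53) - 27 ≡ 19. → (53, 19)
3G: (53, 19) + (41, 27). λ = (27 - 19)/(41 - 53) ≡ 8/59 mod 71. 59⁻¹ ≡ 65 (mod 71), so λ ≡ 23.
  x = λ² - 53 - 41 = 529 - 94 ≡ 9; y = λ·(53 - 9) - 19 ≡ 70. → (9, 70)
3G = (9, 70).
Next 3H:
Repeated addition: build up to 3H.
2H: tangent at (5, 37): λ = (3·5² + 4)/(2·37) ≡ 8/3. 3⁻¹ ≡ 24 (mod 71) since 3·24 = 72 ≡ 1, so λ ≡ 8·24 ≡ 50.
  x = λ² - 5 - 5 = 2500 - 10 ≡ 5; y = λ·(5 - 5) - 37 ≡ 34. → (5, 34)
3H: (5, 34) + (5, 37): same x and y₁ ≡ -y₂, so the sum is ∞.
3H = ∞.
Finally 3G + 3H:
(9, 70) + ∞ = (9, 70) (identity).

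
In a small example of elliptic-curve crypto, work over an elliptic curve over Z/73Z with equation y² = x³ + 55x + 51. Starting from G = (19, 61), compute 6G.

Repeated addition: build up to 6G.
2G: tangent at (19, 61): λ = (3·19² + 55)/(2·61) ≡ 43/49. 49⁻¹ ≡ 3 (mod 73) since 49·3 = 147 ≡ 1, so λ ≡ 43·3 ≡ 56.
  x = λ² - 19 - 19 = 3136 - 38 ≡ 32; y = λ·(19 - 32) - 61 ≡ 14. → (32, 14)
3G: (32, 14) + (19, 61). λ = (61 - 14)/(19 - 32) ≡ 47/60 mod 73. 60⁻¹ ≡ 28 (mod 73), so λ ≡ 2.
  x = λ² - 32 - 19 = 4 - 51 ≡ 26; y = λ·(32 - 26) - 14 ≡ 71. → (26, 71)
4G: (26, 71) + (19, 61). λ = (61 - 71)/(19 - 26) ≡ 63/66 mod 73. 66⁻¹ ≡ 52 (mod 73), so λ ≡ 64.
  x = λ² - 26 - 19 = 4096 - 45 ≡ 36; y = λ·(26 - 36) - 71 ≡ 19. → (36, 19)
5G: (36, 19) + (19, 61). λ = (61 - 19)/(19 - 36) ≡ 42/56 mod 73. 56⁻¹ ≡ 30 (mod 73), so λ ≡ 19.
  x = λ² - 36 - 19 = 361 - 55 ≡ 14; y = λ·(36 - 14) - 19 ≡ 34. → (14, 34)
6G: (14, 34) + (19, 61). λ = (61 - 34)/(19 - 14) ≡ 27/5 mod 73. 5⁻¹ ≡ 44 (mod 73), so λ ≡ 20.
  x = λ² - 14 - 19 = 400 - 33 ≡ 2; y = λ·(14 - 2) - 34 ≡ 60. → (2, 60)

(2, 60)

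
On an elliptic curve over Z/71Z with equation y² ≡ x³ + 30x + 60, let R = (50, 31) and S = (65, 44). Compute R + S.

(50, 31) + (65, 44). λ = (44 - 31)/(65 - 50) ≡ 13/15 mod 71. 15⁻¹ ≡ 19 (mod 71), so λ ≡ 34.
  x = λ² - 50 - 65 = 1156 - 115 ≡ 47; y = λ·(50 - 47) - 31 ≡ 0. → (47, 0)

(47, 0)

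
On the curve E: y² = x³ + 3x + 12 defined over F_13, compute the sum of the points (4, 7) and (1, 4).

(9, 1)

(4, 7) + (1, 4). λ = (4 - 7)/(1 - 4) ≡ 10/10 mod 13. 10⁻¹ ≡ 4 (mod 13), so λ ≡ 1.
  x = λ² - 4 - 1 = 1 - 5 ≡ 9; y = λ·(4 - 9) - 7 ≡ 1. → (9, 1)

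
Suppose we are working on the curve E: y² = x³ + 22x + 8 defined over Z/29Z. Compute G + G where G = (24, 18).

(15, 28)

tangent at (24, 18): λ = (3·24² + 22)/(2·18) ≡ 10/7. 7⁻¹ ≡ 25 (mod 29), so λ ≡ 10·25 ≡ 18.
  x = λ² - 24 - 24 = 324 - 48 ≡ 15; y = λ·(24 - 15) - 18 ≡ 28. → (15, 28)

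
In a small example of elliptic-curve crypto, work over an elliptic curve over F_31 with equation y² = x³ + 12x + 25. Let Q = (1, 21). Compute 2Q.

(16, 29)

tangent at (1, 21): λ = (3·1² + 12)/(2·21) ≡ 15/11. 11⁻¹ ≡ 17 (mod 31) since 11·17 = 187 ≡ 1, so λ ≡ 15·17 ≡ 7.
  x = λ² - 1 - 1 = 49 - 2 ≡ 16; y = λ·(1 - 16) - 21 ≡ 29. → (16, 29)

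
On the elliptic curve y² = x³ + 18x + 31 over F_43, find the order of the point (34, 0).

2

2P: (34, 0) + (34, 0): same x and y₁ ≡ -y₂, so the sum is the point at infinity.
2P = the point at infinity, so the order is 2.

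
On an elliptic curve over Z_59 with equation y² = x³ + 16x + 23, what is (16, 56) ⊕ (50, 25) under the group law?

(39, 50)

(16, 56) + (50, 25). λ = (25 - 56)/(50 - 16) ≡ 28/34 mod 59. 34⁻¹ ≡ 33 (mod 59) since 34·33 = 1122 ≡ 1, so λ ≡ 39.
  x = λ² - 16 - 50 = 1521 - 66 ≡ 39; y = λ·(16 - 39) - 56 ≡ 50. → (39, 50)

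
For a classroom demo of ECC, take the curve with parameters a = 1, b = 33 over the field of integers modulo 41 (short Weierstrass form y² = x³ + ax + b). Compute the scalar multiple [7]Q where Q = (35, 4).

(6, 38)

Repeated addition: build up to 7Q.
2Q: tangent at (35, 4): λ = (3·35² + 1)/(2·4) ≡ 27/8. 8⁻¹ ≡ 36 (mod 41) since 8·36 = 288 ≡ 1, so λ ≡ 27·36 ≡ 29.
  x = λ² - 35 - 35 = 841 - 70 ≡ 33; y = λ·(35 - 33) - 4 ≡ 13. → (33, 13)
3Q: (33, 13) + (35, 4). λ = (4 - 13)/(35 - 33) ≡ 32/2 mod 41. 2⁻¹ ≡ 21 (mod 41), so λ ≡ 16.
  x = λ² - 33 - 35 = 256 - 68 ≡ 24; y = λ·(33 - 24) - 13 ≡ 8. → (24, 8)
4Q: (24, 8) + (35, 4). λ = (4 - 8)/(35 - 24) ≡ 37/11 mod 41. 11⁻¹ ≡ 15 (mod 41), so λ ≡ 22.
  x = λ² - 24 - 35 = 484 - 59 ≡ 15; y = λ·(24 - 15) - 8 ≡ 26. → (15, 26)
5Q: (15, 26) + (35, 4). λ = (4 - 26)/(35 - 15) ≡ 19/20 mod 41. 20⁻¹ ≡ 39 (mod 41), so λ ≡ 3.
  x = λ² - 15 - 35 = 9 - 50 ≡ 0; y = λ·(15 - 0) - 26 ≡ 19. → (0, 19)
6Q: (0, 19) + (35, 4). λ = (4 - 19)/(35 - 0) ≡ 26/35 mod 41. 35⁻¹ ≡ 34 (mod 41) since 35·34 = 1190 ≡ 1, so λ ≡ 23.
  x = λ² - 0 - 35 = 529 - 35 ≡ 2; y = λ·(0 - 2) - 19 ≡ 17. → (2, 17)
7Q: (2, 17) + (35, 4). λ = (4 - 17)/(35 - 2) ≡ 28/33 mod 41. 33⁻¹ ≡ 5 (mod 41), so λ ≡ 17.
  x = λ² - 2 - 35 = 289 - 37 ≡ 6; y = λ·(2 - 6) - 17 ≡ 38. → (6, 38)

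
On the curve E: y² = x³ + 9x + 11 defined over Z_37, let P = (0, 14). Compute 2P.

(1, 24)

tangent at (0, 14): λ = (3·0² + 9)/(2·14) ≡ 9/28. 28⁻¹ ≡ 4 (mod 37), so λ ≡ 9·4 ≡ 36.
  x = λ² - 0 - 0 = 1296 - 0 ≡ 1; y = λ·(0 - 1) - 14 ≡ 24. → (1, 24)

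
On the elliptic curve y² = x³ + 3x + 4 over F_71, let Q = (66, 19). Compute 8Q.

(11, 27)

Double-and-add on 8 = (1000)₂. Start with Q = (66, 19) for the leading 1-bit.
double: tangent at (66, 19): λ = (3·66² + 3)/(2·19) ≡ 7/38. 38⁻¹ ≡ 43 (mod 71), so λ ≡ 7·43 ≡ 17.
  x = λ² - 66 - 66 = 289 - 132 ≡ 15; y = λ·(66 - 15) - 19 ≡ 67. → (15, 67)
double: tangent at (15, 67): λ = (3·15² + 3)/(2·67) ≡ 39/63. 63⁻¹ ≡ 62 (mod 71) since 63·62 = 3906 ≡ 1, so λ ≡ 39·62 ≡ 4.
  x = λ² - 15 - 15 = 16 - 30 ≡ 57; y = λ·(15 - 57) - 67 ≡ 49. → (57, 49)
double: tangent at (57, 49): λ = (3·57² + 3)/(2·49) ≡ 23/27. 27⁻¹ ≡ 50 (mod 71), so λ ≡ 23·50 ≡ 14.
  x = λ² - 57 - 57 = 196 - 114 ≡ 11; y = λ·(57 - 11) - 49 ≡ 27. → (11, 27)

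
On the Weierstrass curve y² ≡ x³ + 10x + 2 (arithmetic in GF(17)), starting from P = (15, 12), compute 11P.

Repeated addition: build up to 11P.
2P: tangent at (15, 12): λ = (3·15² + 10)/(2·12) ≡ 5/7. 7⁻¹ ≡ 5 (mod 17), so λ ≡ 5·5 ≡ 8.
  x = λ² - 15 - 15 = 64 - 30 ≡ 0; y = λ·(15 - 0) - 12 ≡ 6. → (0, 6)
3P: (0, 6) + (15, 12). λ = (12 - 6)/(15 - 0) ≡ 6/15 mod 17. 15⁻¹ ≡ 8 (mod 17), so λ ≡ 14.
  x = λ² - 0 - 15 = 196 - 15 ≡ 11; y = λ·(0 - 11) - 6 ≡ 10. → (11, 10)
4P: (11, 10) + (15, 12). λ = (12 - 10)/(15 - 11) ≡ 2/4 mod 17. 4⁻¹ ≡ 13 (mod 17) since 4·13 = 52 ≡ 1, so λ ≡ 9.
  x = λ² - 11 - 15 = 81 - 26 ≡ 4; y = λ·(11 - 4) - 10 ≡ 2. → (4, 2)
5P: (4, 2) + (15, 12). λ = (12 - 2)/(15 - 4) ≡ 10/11 mod 17. 11⁻¹ ≡ 14 (mod 17) since 11·14 = 154 ≡ 1, so λ ≡ 4.
  x = λ² - 4 - 15 = 16 - 19 ≡ 14; y = λ·(4 - 14) - 2 ≡ 9. → (14, 9)
6P: (14, 9) + (15, 12). λ = (12 - 9)/(15 - 14) ≡ 3/1 mod 17. 1⁻¹ ≡ 1 (mod 17) since 1·1 = 1 ≡ 1, so λ ≡ 3.
  x = λ² - 14 - 15 = 9 - 29 ≡ 14; y = λ·(14 - 14) - 9 ≡ 8. → (14, 8)
7P: (14, 8) + (15, 12). λ = (12 - 8)/(15 - 14) ≡ 4/1 mod 17. 1⁻¹ ≡ 1 (mod 17) since 1·1 = 1 ≡ 1, so λ ≡ 4.
  x = λ² - 14 - 15 = 16 - 29 ≡ 4; y = λ·(14 - 4) - 8 ≡ 15. → (4, 15)
8P: (4, 15) + (15, 12). λ = (12 - 15)/(15 - 4) ≡ 14/11 mod 17. 11⁻¹ ≡ 14 (mod 17), so λ ≡ 9.
  x = λ² - 4 - 15 = 81 - 19 ≡ 11; y = λ·(4 - 11) - 15 ≡ 7. → (11, 7)
9P: (11, 7) + (15, 12). λ = (12 - 7)/(15 - 11) ≡ 5/4 mod 17. 4⁻¹ ≡ 13 (mod 17) since 4·13 = 52 ≡ 1, so λ ≡ 14.
  x = λ² - 11 - 15 = 196 - 26 ≡ 0; y = λ·(11 - 0) - 7 ≡ 11. → (0, 11)
10P: (0, 11) + (15, 12). λ = (12 - 11)/(15 - 0) ≡ 1/15 mod 17. 15⁻¹ ≡ 8 (mod 17) since 15·8 = 120 ≡ 1, so λ ≡ 8.
  x = λ² - 0 - 15 = 64 - 15 ≡ 15; y = λ·(0 - 15) - 11 ≡ 5. → (15, 5)
11P: (15, 5) + (15, 12): same x and y₁ ≡ -y₂, so the sum is O.

O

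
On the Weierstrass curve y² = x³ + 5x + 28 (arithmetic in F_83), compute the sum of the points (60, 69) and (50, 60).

(51, 47)

(60, 69) + (50, 60). λ = (60 - 69)/(50 - 60) ≡ 74/73 mod 83. 73⁻¹ ≡ 58 (mod 83), so λ ≡ 59.
  x = λ² - 60 - 50 = 3481 - 110 ≡ 51; y = λ·(60 - 51) - 69 ≡ 47. → (51, 47)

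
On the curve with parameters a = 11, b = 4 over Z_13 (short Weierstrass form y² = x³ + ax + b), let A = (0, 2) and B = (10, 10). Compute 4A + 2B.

First 4A:
Double-and-add on 4 = (100)₂. Start with A = (0, 2) for the leading 1-bit.
double: tangent at (0, 2): λ = (3·0² + 11)/(2·2) ≡ 11/4. 4⁻¹ ≡ 10 (mod 13), so λ ≡ 11·10 ≡ 6.
  x = λ² - 0 - 0 = 36 - 0 ≡ 10; y = λ·(0 - 10) - 2 ≡ 3. → (10, 3)
double: tangent at (10, 3): λ = (3·10² + 11)/(2·3) ≡ 12/6. 6⁻¹ ≡ 11 (mod 13), so λ ≡ 12·11 ≡ 2.
  x = λ² - 10 - 10 = 4 - 20 ≡ 10; y = λ·(10 - 10) - 3 ≡ 10. → (10, 10)
4A = (10, 10).
Next 2B:
Repeated addition: build up to 2B.
2B: tangent at (10, 10): λ = (3·10² + 11)/(2·10) ≡ 12/7. 7⁻¹ ≡ 2 (mod 13) since 7·2 = 14 ≡ 1, so λ ≡ 12·2 ≡ 11.
  x = λ² - 10 - 10 = 121 - 20 ≡ 10; y = λ·(10 - 10) - 10 ≡ 3. → (10, 3)
2B = (10, 3).
Finally 4A + 2B:
(10, 10) + (10, 3): same x and y₁ ≡ -y₂, so the sum is O.

O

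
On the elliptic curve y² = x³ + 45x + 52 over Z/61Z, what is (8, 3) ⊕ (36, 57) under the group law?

(8, 3) + (36, 57). λ = (57 - 3)/(36 - 8) ≡ 54/28 mod 61. 28⁻¹ ≡ 24 (mod 61) since 28·24 = 672 ≡ 1, so λ ≡ 15.
  x = λ² - 8 - 36 = 225 - 44 ≡ 59; y = λ·(8 - 59) - 3 ≡ 25. → (59, 25)

(59, 25)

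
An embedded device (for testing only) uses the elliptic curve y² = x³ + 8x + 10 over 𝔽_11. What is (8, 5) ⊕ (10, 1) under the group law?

(8, 5) + (10, 1). λ = (1 - 5)/(10 - 8) ≡ 7/2 mod 11. 2⁻¹ ≡ 6 (mod 11), so λ ≡ 9.
  x = λ² - 8 - 10 = 81 - 18 ≡ 8; y = λ·(8 - 8) - 5 ≡ 6. → (8, 6)

(8, 6)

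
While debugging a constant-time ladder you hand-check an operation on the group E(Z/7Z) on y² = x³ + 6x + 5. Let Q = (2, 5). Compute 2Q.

tangent at (2, 5): λ = (3·2² + 6)/(2·5) ≡ 4/3. 3⁻¹ ≡ 5 (mod 7), so λ ≡ 4·5 ≡ 6.
  x = λ² - 2 - 2 = 36 - 4 ≡ 4; y = λ·(2 - 4) - 5 ≡ 4. → (4, 4)

(4, 4)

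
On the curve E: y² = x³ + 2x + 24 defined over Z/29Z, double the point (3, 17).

(23, 12)

tangent at (3, 17): λ = (3·3² + 2)/(2·17) ≡ 0/5. 5⁻¹ ≡ 6 (mod 29) since 5·6 = 30 ≡ 1, so λ ≡ 0·6 ≡ 0.
  x = λ² - 3 - 3 = 0 - 6 ≡ 23; y = λ·(3 - 23) - 17 ≡ 12. → (23, 12)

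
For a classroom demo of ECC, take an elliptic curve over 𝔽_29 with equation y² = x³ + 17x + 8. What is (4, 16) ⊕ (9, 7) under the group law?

(3, 17)

(4, 16) + (9, 7). λ = (7 - 16)/(9 - 4) ≡ 20/5 mod 29. 5⁻¹ ≡ 6 (mod 29), so λ ≡ 4.
  x = λ² - 4 - 9 = 16 - 13 ≡ 3; y = λ·(4 - 3) - 16 ≡ 17. → (3, 17)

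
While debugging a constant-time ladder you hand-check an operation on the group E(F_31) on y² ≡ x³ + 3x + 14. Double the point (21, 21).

(14, 14)

tangent at (21, 21): λ = (3·21² + 3)/(2·21) ≡ 24/11. 11⁻¹ ≡ 17 (mod 31) since 11·17 = 187 ≡ 1, so λ ≡ 24·17 ≡ 5.
  x = λ² - 21 - 21 = 25 - 42 ≡ 14; y = λ·(21 - 14) - 21 ≡ 14. → (14, 14)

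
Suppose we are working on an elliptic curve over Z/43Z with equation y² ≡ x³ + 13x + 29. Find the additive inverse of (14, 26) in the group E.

-(14, 26) = (14, -26 mod 43) = (14, 17).

(14, 17)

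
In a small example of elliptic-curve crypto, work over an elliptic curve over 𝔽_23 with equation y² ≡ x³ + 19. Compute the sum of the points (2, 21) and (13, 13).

(11, 19)

(2, 21) + (13, 13). λ = (13 - 21)/(13 - 2) ≡ 15/11 mod 23. 11⁻¹ ≡ 21 (mod 23) since 11·21 = 231 ≡ 1, so λ ≡ 16.
  x = λ² - 2 - 13 = 256 - 15 ≡ 11; y = λ·(2 - 11) - 21 ≡ 19. → (11, 19)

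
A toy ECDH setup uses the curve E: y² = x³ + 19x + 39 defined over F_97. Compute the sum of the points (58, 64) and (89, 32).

(58, 64) + (89, 32). λ = (32 - 64)/(89 - 58) ≡ 65/31 mod 97. 31⁻¹ ≡ 72 (mod 97) since 31·72 = 2232 ≡ 1, so λ ≡ 24.
  x = λ² - 58 - 89 = 576 - 147 ≡ 41; y = λ·(58 - 41) - 64 ≡ 53. → (41, 53)

(41, 53)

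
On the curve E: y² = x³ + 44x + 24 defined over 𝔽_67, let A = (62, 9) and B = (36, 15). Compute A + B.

(42, 7)

(62, 9) + (36, 15). λ = (15 - 9)/(36 - 62) ≡ 6/41 mod 67. 41⁻¹ ≡ 18 (mod 67) since 41·18 = 738 ≡ 1, so λ ≡ 41.
  x = λ² - 62 - 36 = 1681 - 98 ≡ 42; y = λ·(62 - 42) - 9 ≡ 7. → (42, 7)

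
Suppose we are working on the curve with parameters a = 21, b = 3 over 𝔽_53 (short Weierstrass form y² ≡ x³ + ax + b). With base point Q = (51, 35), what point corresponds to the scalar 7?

(51, 18)

Repeated addition: build up to 7Q.
2Q: tangent at (51, 35): λ = (3·51² + 21)/(2·35) ≡ 33/17. 17⁻¹ ≡ 25 (mod 53) since 17·25 = 425 ≡ 1, so λ ≡ 33·25 ≡ 30.
  x = λ² - 51 - 51 = 900 - 102 ≡ 3; y = λ·(51 - 3) - 35 ≡ 27. → (3, 27)
3Q: (3, 27) + (51, 35). λ = (35 - 27)/(51 - 3) ≡ 8/48 mod 53. 48⁻¹ ≡ 21 (mod 53), so λ ≡ 9.
  x = λ² - 3 - 51 = 81 - 54 ≡ 27; y = λ·(3 - 27) - 27 ≡ 22. → (27, 22)
4Q: (27, 22) + (51, 35). λ = (35 - 22)/(51 - 27) ≡ 13/24 mod 53. 24⁻¹ ≡ 42 (mod 53), so λ ≡ 16.
  x = λ² - 27 - 51 = 256 - 78 ≡ 19; y = λ·(27 - 19) - 22 ≡ 0. → (19, 0)
5Q: (19, 0) + (51, 35). λ = (35 - 0)/(51 - 19) ≡ 35/32 mod 53. 32⁻¹ ≡ 5 (mod 53) since 32·5 = 160 ≡ 1, so λ ≡ 16.
  x = λ² - 19 - 51 = 256 - 70 ≡ 27; y = λ·(19 - 27) - 0 ≡ 31. → (27, 31)
6Q: (27, 31) + (51, 35). λ = (35 - 31)/(51 - 27) ≡ 4/24 mod 53. 24⁻¹ ≡ 42 (mod 53), so λ ≡ 9.
  x = λ² - 27 - 51 = 81 - 78 ≡ 3; y = λ·(27 - 3) - 31 ≡ 26. → (3, 26)
7Q: (3, 26) + (51, 35). λ = (35 - 26)/(51 - 3) ≡ 9/48 mod 53. 48⁻¹ ≡ 21 (mod 53) since 48·21 = 1008 ≡ 1, so λ ≡ 30.
  x = λ² - 3 - 51 = 900 - 54 ≡ 51; y = λ·(3 - 51) - 26 ≡ 18. → (51, 18)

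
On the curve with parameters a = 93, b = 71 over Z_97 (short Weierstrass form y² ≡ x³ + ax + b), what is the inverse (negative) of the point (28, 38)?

-(28, 38) = (28, -38 mod 97) = (28, 59).

(28, 59)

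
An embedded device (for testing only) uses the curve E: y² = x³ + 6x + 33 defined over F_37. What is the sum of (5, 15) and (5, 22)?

The two points share x = 5 and their y-coordinates satisfy 15 + 22 ≡ 0 (mod 37), so they are inverses. Their sum is ∞.

O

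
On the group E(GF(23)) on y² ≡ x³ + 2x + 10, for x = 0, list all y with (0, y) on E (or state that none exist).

x³ + 2x + 10 = 10 ≡ 10 (mod 23).
10 is a non-residue mod 23; no y exists.

none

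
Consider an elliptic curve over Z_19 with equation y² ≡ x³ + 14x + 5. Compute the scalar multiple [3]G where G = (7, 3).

Repeated addition: build up to 3G.
2G: tangent at (7, 3): λ = (3·7² + 14)/(2·3) ≡ 9/6. 6⁻¹ ≡ 16 (mod 19), so λ ≡ 9·16 ≡ 11.
  x = λ² - 7 - 7 = 121 - 14 ≡ 12; y = λ·(7 - 12) - 3 ≡ 18. → (12, 18)
3G: (12, 18) + (7, 3). λ = (3 - 18)/(7 - 12) ≡ 4/14 mod 19. 14⁻¹ ≡ 15 (mod 19) since 14·15 = 210 ≡ 1, so λ ≡ 3.
  x = λ² - 12 - 7 = 9 - 19 ≡ 9; y = λ·(12 - 9) - 18 ≡ 10. → (9, 10)

(9, 10)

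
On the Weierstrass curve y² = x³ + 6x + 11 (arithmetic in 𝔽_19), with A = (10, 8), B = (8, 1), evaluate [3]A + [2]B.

(0, 12)

First 3A:
Repeated addition: build up to 3A.
2A: tangent at (10, 8): λ = (3·10² + 6)/(2·8) ≡ 2/16. 16⁻¹ ≡ 6 (mod 19) since 16·6 = 96 ≡ 1, so λ ≡ 2·6 ≡ 12.
  x = λ² - 10 - 10 = 144 - 20 ≡ 10; y = λ·(10 - 10) - 8 ≡ 11. → (10, 11)
3A: (10, 11) + (10, 8): same x and y₁ ≡ -y₂, so the sum is ∞.
3A = ∞.
Next 2B:
Repeated addition: build up to 2B.
2B: tangent at (8, 1): λ = (3·8² + 6)/(2·1) ≡ 8/2. 2⁻¹ ≡ 10 (mod 19), so λ ≡ 8·10 ≡ 4.
  x = λ² - 8 - 8 = 16 - 16 ≡ 0; y = λ·(8 - 0) - 1 ≡ 12. → (0, 12)
2B = (0, 12).
Finally 3A + 2B:
∞ + (0, 12) = (0, 12) (identity).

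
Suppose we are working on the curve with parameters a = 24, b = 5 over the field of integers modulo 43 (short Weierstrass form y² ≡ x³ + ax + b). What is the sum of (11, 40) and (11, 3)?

The two points share x = 11 and their y-coordinates satisfy 40 + 3 ≡ 0 (mod 43), so they are inverses. Their sum is 𝒪.

O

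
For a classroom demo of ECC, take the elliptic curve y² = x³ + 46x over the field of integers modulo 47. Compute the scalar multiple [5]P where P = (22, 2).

(29, 22)

Double-and-add on 5 = (101)₂. Start with P = (22, 2) for the leading 1-bit.
double: tangent at (22, 2): λ = (3·22² + 46)/(2·2) ≡ 41/4. 4⁻¹ ≡ 12 (mod 47) since 4·12 = 48 ≡ 1, so λ ≡ 41·12 ≡ 22.
  x = λ² - 22 - 22 = 484 - 44 ≡ 17; y = λ·(22 - 17) - 2 ≡ 14. → (17, 14)
double: tangent at (17, 14): λ = (3·17² + 46)/(2·14) ≡ 20/28. 28⁻¹ ≡ 42 (mod 47), so λ ≡ 20·42 ≡ 41.
  x = λ² - 17 - 17 = 1681 - 34 ≡ 2; y = λ·(17 - 2) - 14 ≡ 37. → (2, 37)
add P: (2, 37) + (22, 2). λ = (2 - 37)/(22 - 2) ≡ 12/20 mod 47. 20⁻¹ ≡ 40 (mod 47), so λ ≡ 10.
  x = λ² - 2 - 22 = 100 - 24 ≡ 29; y = λ·(2 - 29) - 37 ≡ 22. → (29, 22)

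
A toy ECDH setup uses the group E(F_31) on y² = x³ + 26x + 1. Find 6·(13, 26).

(30, 6)

Write P = (13, 26).
Repeated addition: build up to 6P.
2P: tangent at (13, 26): λ = (3·13² + 26)/(2·26) ≡ 6/21. 21⁻¹ ≡ 3 (mod 31), so λ ≡ 6·3 ≡ 18.
  x = λ² - 13 - 13 = 324 - 26 ≡ 19; y = λ·(13 - 19) - 26 ≡ 21. → (19, 21)
3P: (19, 21) + (13, 26). λ = (26 - 21)/(13 - 19) ≡ 5/25 mod 31. 25⁻¹ ≡ 5 (mod 31), so λ ≡ 25.
  x = λ² - 19 - 13 = 625 - 32 ≡ 4; y = λ·(19 - 4) - 21 ≡ 13. → (4, 13)
4P: (4, 13) + (13, 26). λ = (26 - 13)/(13 - 4) ≡ 13/9 mod 31. 9⁻¹ ≡ 7 (mod 31), so λ ≡ 29.
  x = λ² - 4 - 13 = 841 - 17 ≡ 18; y = λ·(4 - 18) - 13 ≡ 15. → (18, 15)
5P: (18, 15) + (13, 26). λ = (26 - 15)/(13 - 18) ≡ 11/26 mod 31. 26⁻¹ ≡ 6 (mod 31), so λ ≡ 4.
  x = λ² - 18 - 13 = 16 - 31 ≡ 16; y = λ·(18 - 16) - 15 ≡ 24. → (16, 24)
6P: (16, 24) + (13, 26). λ = (26 - 24)/(13 - 16) ≡ 2/28 mod 31. 28⁻¹ ≡ 10 (mod 31), so λ ≡ 20.
  x = λ² - 16 - 13 = 400 - 29 ≡ 30; y = λ·(16 - 30) - 24 ≡ 6. → (30, 6)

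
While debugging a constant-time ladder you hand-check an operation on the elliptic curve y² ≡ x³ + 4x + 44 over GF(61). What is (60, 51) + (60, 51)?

(16, 19)

tangent at (60, 51): λ = (3·60² + 4)/(2·51) ≡ 7/41. 41⁻¹ ≡ 3 (mod 61) since 41·3 = 123 ≡ 1, so λ ≡ 7·3 ≡ 21.
  x = λ² - 60 - 60 = 441 - 120 ≡ 16; y = λ·(60 - 16) - 51 ≡ 19. → (16, 19)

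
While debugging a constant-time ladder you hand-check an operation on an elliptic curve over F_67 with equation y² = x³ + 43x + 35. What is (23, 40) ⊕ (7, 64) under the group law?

(56, 43)

(23, 40) + (7, 64). λ = (64 - 40)/(7 - 23) ≡ 24/51 mod 67. 51⁻¹ ≡ 46 (mod 67) since 51·46 = 2346 ≡ 1, so λ ≡ 32.
  x = λ² - 23 - 7 = 1024 - 30 ≡ 56; y = λ·(23 - 56) - 40 ≡ 43. → (56, 43)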